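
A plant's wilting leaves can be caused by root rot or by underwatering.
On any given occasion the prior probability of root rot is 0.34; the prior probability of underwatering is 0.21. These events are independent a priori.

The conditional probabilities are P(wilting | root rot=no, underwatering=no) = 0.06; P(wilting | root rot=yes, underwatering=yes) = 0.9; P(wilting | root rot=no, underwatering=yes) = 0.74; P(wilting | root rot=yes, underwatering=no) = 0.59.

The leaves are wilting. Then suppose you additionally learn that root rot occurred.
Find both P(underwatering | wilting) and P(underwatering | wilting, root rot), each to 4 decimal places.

P(underwatering | wilting) ≈ 0.4678; P(underwatering | wilting, root rot) ≈ 0.2885

P(wilting) = 0.06*0.66*0.79 + 0.74*0.66*0.21 + 0.59*0.34*0.79 + 0.9*0.34*0.21 = 0.031284 + 0.102564 + 0.158474 + 0.064260 = 0.356582
Of this, 0.166824 comes from 0.102564 + 0.064260 (the underwatering=true cases).
P(underwatering | wilting) = 0.166824 / 0.356582 ≈ 0.4678

Now also conditioning on root rot=true:
By total probability over both values of underwatering:
  P(wilting | root rot) = 0.59×0.79 + 0.9×0.21
        = 0.466100 + 0.189000 = 0.655100
Configurations with underwatering contribute 0.189000, so
  P(underwatering | wilting, root rot) = 0.189000 / 0.655100 ≈ 0.2885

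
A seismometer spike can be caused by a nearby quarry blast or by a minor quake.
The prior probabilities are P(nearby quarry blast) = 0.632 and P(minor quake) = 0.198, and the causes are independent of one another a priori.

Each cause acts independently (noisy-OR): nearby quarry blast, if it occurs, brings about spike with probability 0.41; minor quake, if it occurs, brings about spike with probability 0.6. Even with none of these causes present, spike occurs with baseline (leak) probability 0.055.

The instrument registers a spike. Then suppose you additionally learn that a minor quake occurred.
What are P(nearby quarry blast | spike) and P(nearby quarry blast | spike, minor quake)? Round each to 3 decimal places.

P(nearby quarry blast | spike) ≈ 0.839; P(nearby quarry blast | spike, minor quake) ≈ 0.682

Under noisy-OR, P(spike | causes) = 1 − (1−0.055)·∏(1−qᵢ) over the active causes.
By total probability over the 4 (nearby quarry blast, minor quake) configurations:
  P(spike) = 0.055*0.368*0.802 + 0.622*0.368*0.198 + 0.44245*0.632*0.802 + 0.77698*0.632*0.198
        = 0.016232 + 0.045321 + 0.224262 + 0.097228 = 0.383043
Keeping only the nearby quarry blast-present terms gives 0.321490, so
  P(nearby quarry blast | spike) = 0.321490 / 0.383043 ≈ 0.839

With the extra evidence:
P(spike | minor quake) = 0.622×0.368 + 0.77698×0.632 = 0.228896 + 0.491051 = 0.719947
The nearby quarry blast-present share is 0.77698×0.632 = 0.491051.
Hence the posterior is 0.491051/0.719947 ≈ 0.682.
This is intercausal reasoning (explaining away): once minor quake accounts for the spike, nearby quarry blast becomes less likely.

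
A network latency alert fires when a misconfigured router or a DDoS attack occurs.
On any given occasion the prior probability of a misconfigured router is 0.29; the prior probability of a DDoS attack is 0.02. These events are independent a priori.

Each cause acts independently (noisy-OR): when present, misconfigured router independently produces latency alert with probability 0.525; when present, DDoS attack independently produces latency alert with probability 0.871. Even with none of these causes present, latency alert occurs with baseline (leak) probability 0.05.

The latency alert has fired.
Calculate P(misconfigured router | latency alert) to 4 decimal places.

Under noisy-OR, P(latency alert | causes) = 1 − (1−0.05)·∏(1−qᵢ) over the active causes.
P(latency alert) = 0.05·0.71·0.98 + 0.87745·0.71·0.02 + 0.54875·0.29·0.98 + 0.941789·0.29·0.02 = 0.034790 + 0.012460 + 0.155955 + 0.005462 = 0.208667
The misconfigured router-present share is 0.155955 + 0.005462 = 0.161417.
P(misconfigured router | latency alert) = 0.161417 / 0.208667 ≈ 0.7736

P(misconfigured router | latency alert) ≈ 0.7736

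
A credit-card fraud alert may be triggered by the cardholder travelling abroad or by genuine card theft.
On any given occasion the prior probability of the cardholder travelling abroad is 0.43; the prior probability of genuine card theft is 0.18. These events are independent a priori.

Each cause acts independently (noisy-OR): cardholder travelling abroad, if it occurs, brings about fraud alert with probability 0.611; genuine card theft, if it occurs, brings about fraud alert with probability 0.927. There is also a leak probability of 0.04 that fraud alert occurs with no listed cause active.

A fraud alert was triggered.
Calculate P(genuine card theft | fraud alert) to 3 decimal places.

Under noisy-OR, P(fraud alert | causes) = 1 − (1−0.04)·∏(1−qᵢ) over the active causes.
Weight on genuine card theft=true, given the evidence: 0.095410 + 0.075290 = 0.170700
Normalizer over all consistent configurations: 0.04×0.57×0.82 + 0.92992×0.57×0.18 + 0.62656×0.43×0.82 + 0.972739×0.43×0.18 = 0.410321
Posterior = 0.170700 / 0.410321 ≈ 0.416

P(genuine card theft | fraud alert) ≈ 0.416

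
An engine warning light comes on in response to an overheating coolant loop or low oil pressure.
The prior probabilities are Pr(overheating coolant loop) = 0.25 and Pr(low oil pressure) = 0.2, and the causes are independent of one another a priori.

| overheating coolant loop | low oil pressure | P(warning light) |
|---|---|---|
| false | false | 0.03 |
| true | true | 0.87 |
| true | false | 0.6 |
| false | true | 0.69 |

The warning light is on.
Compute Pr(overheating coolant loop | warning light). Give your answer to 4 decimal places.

Pr(overheating coolant loop | warning light) ≈ 0.5737

Weight on overheating coolant loop=true, given the evidence: 0.120000 + 0.043500 = 0.163500
The normalizing constant is 0.03*0.75*0.8 + 0.69*0.75*0.2 + 0.6*0.25*0.8 + 0.87*0.25*0.2 = 0.285000
P(overheating coolant loop | warning light) = 0.163500/0.285000 ≈ 0.5737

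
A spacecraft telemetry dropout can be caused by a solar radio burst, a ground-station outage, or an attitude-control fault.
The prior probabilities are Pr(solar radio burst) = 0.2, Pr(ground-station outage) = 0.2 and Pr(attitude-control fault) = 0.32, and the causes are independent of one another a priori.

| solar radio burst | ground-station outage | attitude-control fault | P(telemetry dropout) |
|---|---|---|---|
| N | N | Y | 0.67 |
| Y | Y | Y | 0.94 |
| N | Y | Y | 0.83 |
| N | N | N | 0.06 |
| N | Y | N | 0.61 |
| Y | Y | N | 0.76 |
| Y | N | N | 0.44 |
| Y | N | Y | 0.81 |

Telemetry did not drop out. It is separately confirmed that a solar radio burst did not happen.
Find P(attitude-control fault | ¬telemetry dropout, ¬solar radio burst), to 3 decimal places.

P(attitude-control fault | ¬telemetry dropout, ¬solar radio burst) ≈ 0.145

P(¬telemetry dropout | ¬solar radio burst) = 0.94×0.8×0.68 + 0.33×0.8×0.32 + 0.39×0.2×0.68 + 0.17×0.2×0.32 = 0.511360 + 0.084480 + 0.053040 + 0.010880 = 0.659760
Restricting to configurations with attitude-control fault present: 0.084480 + 0.010880 = 0.095360.
P(attitude-control fault | ¬telemetry dropout, ¬solar radio burst) = 0.095360 / 0.659760 ≈ 0.145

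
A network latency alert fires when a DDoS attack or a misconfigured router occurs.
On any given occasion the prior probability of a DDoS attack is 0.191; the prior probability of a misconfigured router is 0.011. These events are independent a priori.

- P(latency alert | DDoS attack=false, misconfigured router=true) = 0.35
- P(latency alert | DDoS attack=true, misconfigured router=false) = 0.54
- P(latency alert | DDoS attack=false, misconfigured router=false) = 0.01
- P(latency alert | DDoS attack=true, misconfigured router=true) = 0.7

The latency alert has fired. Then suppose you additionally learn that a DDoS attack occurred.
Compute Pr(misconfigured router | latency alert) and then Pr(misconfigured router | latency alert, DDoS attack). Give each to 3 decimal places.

P(latency alert) = 0.01*0.809*0.989 + 0.35*0.809*0.011 + 0.54*0.191*0.989 + 0.7*0.191*0.011 = 0.008001 + 0.003115 + 0.102005 + 0.001471 = 0.114592
Of this, 0.004586 comes from 0.003115 + 0.001471 (the misconfigured router=true cases).
Hence the posterior is 0.004586/0.114592 ≈ 0.040.

Now condition on the additional information:
P(latency alert | DDoS attack) = 0.54*0.989 + 0.7*0.011 = 0.534060 + 0.007700 = 0.541760
Of this, 0.007700 comes from 0.7*0.011 (the misconfigured router=true cases).
So P(misconfigured router | latency alert, DDoS attack) = 0.007700/0.541760 ≈ 0.014.

Pr(misconfigured router | latency alert) ≈ 0.040; Pr(misconfigured router | latency alert, DDoS attack) ≈ 0.014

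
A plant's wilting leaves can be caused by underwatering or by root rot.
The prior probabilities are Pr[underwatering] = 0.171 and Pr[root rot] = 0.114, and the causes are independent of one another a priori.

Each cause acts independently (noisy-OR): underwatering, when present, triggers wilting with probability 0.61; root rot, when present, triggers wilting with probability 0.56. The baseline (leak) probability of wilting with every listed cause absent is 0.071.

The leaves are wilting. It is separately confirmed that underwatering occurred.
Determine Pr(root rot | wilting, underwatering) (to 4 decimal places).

Under noisy-OR, P(wilting | causes) = 1 − (1−0.071)·∏(1−qᵢ) over the active causes.
By total probability over both values of root rot:
  P(wilting | underwatering) = 0.63769*0.886 + 0.840584*0.114
        = 0.564993 + 0.095827 = 0.660820
Configurations with root rot contribute 0.095827, so
  P(root rot | wilting, underwatering) = 0.095827 / 0.660820 ≈ 0.1450

Pr(root rot | wilting, underwatering) ≈ 0.1450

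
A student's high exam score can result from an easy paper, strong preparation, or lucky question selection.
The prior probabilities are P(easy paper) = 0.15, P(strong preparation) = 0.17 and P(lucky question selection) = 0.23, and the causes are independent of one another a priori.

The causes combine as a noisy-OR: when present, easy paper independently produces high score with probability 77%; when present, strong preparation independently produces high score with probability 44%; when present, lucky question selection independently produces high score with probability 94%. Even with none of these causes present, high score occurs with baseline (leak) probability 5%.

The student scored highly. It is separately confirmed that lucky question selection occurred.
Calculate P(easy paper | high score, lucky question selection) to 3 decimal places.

P(easy paper | high score, lucky question selection) ≈ 0.155

Under noisy-OR, P(high score | causes) = 1 − (1−0.05)·∏(1−qᵢ) over the active causes.
P(high score | lucky question selection) = 0.943×0.85×0.83 + 0.96808×0.85×0.17 + 0.98689×0.15×0.83 + 0.992658×0.15×0.17 = 0.665287 + 0.139888 + 0.122868 + 0.025313 = 0.953356
Of this, 0.148181 comes from 0.122868 + 0.025313 (the easy paper=true cases).
Hence the posterior is 0.148181/0.953356 ≈ 0.155.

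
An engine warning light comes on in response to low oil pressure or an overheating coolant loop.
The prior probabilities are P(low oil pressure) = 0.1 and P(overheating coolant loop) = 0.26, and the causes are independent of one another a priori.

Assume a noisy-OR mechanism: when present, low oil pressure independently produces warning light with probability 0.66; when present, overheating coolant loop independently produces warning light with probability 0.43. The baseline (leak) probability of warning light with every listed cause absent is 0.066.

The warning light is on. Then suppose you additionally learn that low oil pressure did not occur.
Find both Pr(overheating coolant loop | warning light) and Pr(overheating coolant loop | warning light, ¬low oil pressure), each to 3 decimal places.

Under noisy-OR, P(warning light | causes) = 1 − (1−0.066)·∏(1−qᵢ) over the active causes.
P(warning light) = 0.066×0.9×0.74 + 0.46762×0.9×0.26 + 0.68244×0.1×0.74 + 0.818991×0.1×0.26 = 0.043956 + 0.109423 + 0.050501 + 0.021294 = 0.225174
Restricting to configurations with overheating coolant loop present: 0.109423 + 0.021294 = 0.130717.
P(overheating coolant loop | warning light) = 0.130717 / 0.225174 ≈ 0.581

Now also conditioning on low oil pressure≠true:
P(warning light | ¬low oil pressure) = 0.066*0.74 + 0.46762*0.26 = 0.048840 + 0.121581 = 0.170421
The overheating coolant loop-present share is 0.46762*0.26 = 0.121581.
P(overheating coolant loop | warning light, ¬low oil pressure) = 0.121581 / 0.170421 ≈ 0.713
Ruling out low oil pressure raises the posterior on overheating coolant loop — the flip side of explaining away.

Pr(overheating coolant loop | warning light) ≈ 0.581; Pr(overheating coolant loop | warning light, ¬low oil pressure) ≈ 0.713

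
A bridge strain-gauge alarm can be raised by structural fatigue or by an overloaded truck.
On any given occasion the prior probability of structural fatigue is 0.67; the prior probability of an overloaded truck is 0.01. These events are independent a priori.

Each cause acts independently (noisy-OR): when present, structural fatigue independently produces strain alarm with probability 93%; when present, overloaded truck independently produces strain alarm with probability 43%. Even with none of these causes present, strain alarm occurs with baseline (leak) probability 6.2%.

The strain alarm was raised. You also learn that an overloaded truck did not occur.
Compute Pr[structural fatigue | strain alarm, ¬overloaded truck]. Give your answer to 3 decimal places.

Pr[structural fatigue | strain alarm, ¬overloaded truck] ≈ 0.968

Under noisy-OR, P(strain alarm | causes) = 1 − (1−0.062)·∏(1−qᵢ) over the active causes.
P(strain alarm | ¬overloaded truck) = 0.062×0.33 + 0.93434×0.67 = 0.020460 + 0.626008 = 0.646468
Restricting to configurations with structural fatigue present: 0.93434×0.67 = 0.626008.
Hence the posterior is 0.626008/0.646468 ≈ 0.968.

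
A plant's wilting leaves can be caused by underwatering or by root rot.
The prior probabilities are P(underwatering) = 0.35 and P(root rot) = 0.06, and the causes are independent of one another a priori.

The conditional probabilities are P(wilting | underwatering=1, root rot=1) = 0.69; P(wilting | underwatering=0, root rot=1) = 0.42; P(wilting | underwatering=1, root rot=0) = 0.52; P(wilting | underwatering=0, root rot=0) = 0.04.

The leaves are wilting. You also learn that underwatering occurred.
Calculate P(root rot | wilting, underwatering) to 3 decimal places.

P(root rot | wilting, underwatering) ≈ 0.078

For the numerator, keep only root rot=true terms: 0.69×0.06 = 0.041400
Denominator P(wilting | underwatering): 0.52×0.94 + 0.69×0.06 = 0.530200
Posterior = 0.041400 / 0.530200 ≈ 0.078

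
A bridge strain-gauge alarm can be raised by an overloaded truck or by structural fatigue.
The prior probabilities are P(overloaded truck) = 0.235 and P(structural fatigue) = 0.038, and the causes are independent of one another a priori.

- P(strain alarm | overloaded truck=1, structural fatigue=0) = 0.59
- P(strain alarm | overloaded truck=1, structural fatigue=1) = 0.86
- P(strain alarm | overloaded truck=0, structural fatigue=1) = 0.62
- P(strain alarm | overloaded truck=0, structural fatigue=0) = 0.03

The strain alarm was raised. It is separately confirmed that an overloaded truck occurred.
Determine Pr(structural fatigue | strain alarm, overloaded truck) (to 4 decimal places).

Enumerate both values of structural fatigue and weight by the priors:
  P(strain alarm | overloaded truck) = 0.59*0.962 + 0.86*0.038
        = 0.567580 + 0.032680 = 0.600260
Configurations with structural fatigue contribute 0.032680, so
  P(structural fatigue | strain alarm, overloaded truck) = 0.032680 / 0.600260 ≈ 0.0544

Pr(structural fatigue | strain alarm, overloaded truck) ≈ 0.0544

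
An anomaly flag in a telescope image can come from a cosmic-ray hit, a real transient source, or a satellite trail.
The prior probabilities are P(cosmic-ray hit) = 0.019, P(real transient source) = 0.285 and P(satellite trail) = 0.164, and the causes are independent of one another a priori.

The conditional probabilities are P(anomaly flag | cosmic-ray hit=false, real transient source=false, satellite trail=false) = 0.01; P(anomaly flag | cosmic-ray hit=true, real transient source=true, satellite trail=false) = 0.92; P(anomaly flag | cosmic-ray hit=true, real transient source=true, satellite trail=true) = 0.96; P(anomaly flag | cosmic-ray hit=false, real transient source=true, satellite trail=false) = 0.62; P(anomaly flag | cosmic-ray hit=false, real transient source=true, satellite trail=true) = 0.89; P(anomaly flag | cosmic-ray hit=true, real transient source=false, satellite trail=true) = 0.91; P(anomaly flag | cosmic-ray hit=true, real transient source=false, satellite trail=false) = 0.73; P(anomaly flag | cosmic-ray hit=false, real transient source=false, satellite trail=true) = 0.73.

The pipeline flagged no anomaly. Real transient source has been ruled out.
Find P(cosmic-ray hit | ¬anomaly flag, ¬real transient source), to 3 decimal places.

P(cosmic-ray hit | ¬anomaly flag, ¬real transient source) ≈ 0.005

Numerator (weight on configurations with cosmic-ray hit): 0.004289 + 0.000280 = 0.004569
Denominator P(¬anomaly flag | ¬real transient source): 0.99×0.981×0.836 + 0.27×0.981×0.164 + 0.27×0.019×0.836 + 0.09×0.019×0.164 = 0.859923
Posterior = 0.004569 / 0.859923 ≈ 0.005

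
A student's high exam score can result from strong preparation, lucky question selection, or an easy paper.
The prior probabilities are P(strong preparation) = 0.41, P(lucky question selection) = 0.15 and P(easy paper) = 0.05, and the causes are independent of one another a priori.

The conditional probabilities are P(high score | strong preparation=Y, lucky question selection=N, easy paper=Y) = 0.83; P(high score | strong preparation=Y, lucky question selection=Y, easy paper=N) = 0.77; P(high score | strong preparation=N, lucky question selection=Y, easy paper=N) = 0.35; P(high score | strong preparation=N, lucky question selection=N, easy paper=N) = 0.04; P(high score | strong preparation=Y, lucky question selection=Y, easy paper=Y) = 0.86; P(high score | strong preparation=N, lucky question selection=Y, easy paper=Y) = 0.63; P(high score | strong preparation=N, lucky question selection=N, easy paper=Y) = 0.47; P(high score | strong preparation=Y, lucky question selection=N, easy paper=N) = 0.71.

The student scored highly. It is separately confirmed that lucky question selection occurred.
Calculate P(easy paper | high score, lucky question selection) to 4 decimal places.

P(easy paper | high score, lucky question selection) ≈ 0.0680

Sum P(high score|·) weighted by the priors over the 4 (strong preparation, easy paper) configurations:
  P(high score | lucky question selection) = 0.35×0.59×0.95 + 0.63×0.59×0.05 + 0.77×0.41×0.95 + 0.86×0.41×0.05
        = 0.196175 + 0.018585 + 0.299915 + 0.017630 = 0.532305
Keeping only the easy paper-present terms gives 0.036215, so
  P(easy paper | high score, lucky question selection) = 0.036215 / 0.532305 ≈ 0.0680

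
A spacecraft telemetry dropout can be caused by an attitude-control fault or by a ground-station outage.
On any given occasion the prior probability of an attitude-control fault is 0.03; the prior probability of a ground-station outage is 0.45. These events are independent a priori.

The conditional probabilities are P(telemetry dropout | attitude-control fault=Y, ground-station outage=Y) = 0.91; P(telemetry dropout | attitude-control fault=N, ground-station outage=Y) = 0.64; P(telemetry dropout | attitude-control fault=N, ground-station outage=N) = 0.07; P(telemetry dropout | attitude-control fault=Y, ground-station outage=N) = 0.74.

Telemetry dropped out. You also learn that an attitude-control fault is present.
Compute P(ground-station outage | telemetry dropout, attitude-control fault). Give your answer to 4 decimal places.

P(ground-station outage | telemetry dropout, attitude-control fault) ≈ 0.5015

P(telemetry dropout | attitude-control fault) = 0.74*0.55 + 0.91*0.45 = 0.407000 + 0.409500 = 0.816500
Restricting to configurations with ground-station outage present: 0.91*0.45 = 0.409500.
So P(ground-station outage | telemetry dropout, attitude-control fault) = 0.409500/0.816500 ≈ 0.5015.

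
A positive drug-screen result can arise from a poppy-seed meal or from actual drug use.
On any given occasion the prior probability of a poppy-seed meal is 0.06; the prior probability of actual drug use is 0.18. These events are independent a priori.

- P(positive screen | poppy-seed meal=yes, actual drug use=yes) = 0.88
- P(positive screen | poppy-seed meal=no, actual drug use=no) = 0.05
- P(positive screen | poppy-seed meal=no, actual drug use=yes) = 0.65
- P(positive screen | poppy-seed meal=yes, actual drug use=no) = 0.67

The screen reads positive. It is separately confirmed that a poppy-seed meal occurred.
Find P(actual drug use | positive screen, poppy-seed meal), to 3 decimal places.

Weight on actual drug use=true, given the evidence: 0.88·0.18 = 0.158400
Normalizer over all consistent configurations: 0.67·0.82 + 0.88·0.18 = 0.707800
P(actual drug use | positive screen, poppy-seed meal) = 0.158400/0.707800 ≈ 0.224

P(actual drug use | positive screen, poppy-seed meal) ≈ 0.224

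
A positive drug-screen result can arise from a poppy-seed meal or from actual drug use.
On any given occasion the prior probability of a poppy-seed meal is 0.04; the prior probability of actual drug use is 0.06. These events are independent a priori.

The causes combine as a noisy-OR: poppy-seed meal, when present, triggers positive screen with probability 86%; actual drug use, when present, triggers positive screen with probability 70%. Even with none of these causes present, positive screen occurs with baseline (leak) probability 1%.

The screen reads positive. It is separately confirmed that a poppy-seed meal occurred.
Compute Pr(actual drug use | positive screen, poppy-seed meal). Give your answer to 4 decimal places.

Pr(actual drug use | positive screen, poppy-seed meal) ≈ 0.0663

Under noisy-OR, P(positive screen | causes) = 1 − (1−0.01)·∏(1−qᵢ) over the active causes.
P(positive screen | poppy-seed meal) = 0.8614*0.94 + 0.95842*0.06 = 0.809716 + 0.057505 = 0.867221
Of this, 0.057505 comes from 0.95842*0.06 (the actual drug use=true cases).
So P(actual drug use | positive screen, poppy-seed meal) = 0.057505/0.867221 ≈ 0.0663.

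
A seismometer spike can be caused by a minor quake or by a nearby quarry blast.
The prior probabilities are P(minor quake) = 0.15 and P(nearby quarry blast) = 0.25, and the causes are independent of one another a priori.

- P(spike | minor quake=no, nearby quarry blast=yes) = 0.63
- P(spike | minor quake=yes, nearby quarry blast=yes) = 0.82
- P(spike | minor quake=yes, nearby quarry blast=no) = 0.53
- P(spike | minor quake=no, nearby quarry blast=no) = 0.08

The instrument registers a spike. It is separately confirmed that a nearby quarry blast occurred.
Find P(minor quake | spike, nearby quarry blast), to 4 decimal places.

Numerator (weight on configurations with minor quake): 0.82·0.15 = 0.123000
Normalizer over all consistent configurations: 0.63·0.85 + 0.82·0.15 = 0.658500
P(minor quake | spike, nearby quarry blast) = 0.123000/0.658500 ≈ 0.1868

P(minor quake | spike, nearby quarry blast) ≈ 0.1868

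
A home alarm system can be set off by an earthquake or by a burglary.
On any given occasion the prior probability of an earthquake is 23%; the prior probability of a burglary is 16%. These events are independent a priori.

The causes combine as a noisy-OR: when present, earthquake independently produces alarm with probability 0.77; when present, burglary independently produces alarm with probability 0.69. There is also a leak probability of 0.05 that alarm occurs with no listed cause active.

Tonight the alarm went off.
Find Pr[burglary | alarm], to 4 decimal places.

Pr[burglary | alarm] ≈ 0.3980

Under noisy-OR, P(alarm | causes) = 1 − (1−0.05)·∏(1−qᵢ) over the active causes.
P(alarm) = 0.05*0.77*0.84 + 0.7055*0.77*0.16 + 0.7815*0.23*0.84 + 0.932265*0.23*0.16 = 0.032340 + 0.086918 + 0.150986 + 0.034307 = 0.304551
Of this, 0.121225 comes from 0.086918 + 0.034307 (the burglary=true cases).
Hence the posterior is 0.121225/0.304551 ≈ 0.3980.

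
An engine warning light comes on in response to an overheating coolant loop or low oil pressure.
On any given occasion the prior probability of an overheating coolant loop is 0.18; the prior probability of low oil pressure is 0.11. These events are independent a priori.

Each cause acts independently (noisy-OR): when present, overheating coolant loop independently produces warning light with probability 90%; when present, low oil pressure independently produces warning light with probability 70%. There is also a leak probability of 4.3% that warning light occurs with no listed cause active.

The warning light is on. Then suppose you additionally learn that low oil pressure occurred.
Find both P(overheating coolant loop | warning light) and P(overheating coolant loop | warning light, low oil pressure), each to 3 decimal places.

P(overheating coolant loop | warning light) ≈ 0.632; P(overheating coolant loop | warning light, low oil pressure) ≈ 0.230

Under noisy-OR, P(warning light | causes) = 1 − (1−0.043)·∏(1−qᵢ) over the active causes.
For the numerator, keep only overheating coolant loop=true terms: 0.144869 + 0.019232 = 0.164101
The normalizing constant is 0.043*0.82*0.89 + 0.7129*0.82*0.11 + 0.9043*0.18*0.89 + 0.97129*0.18*0.11 = 0.259786
Posterior = 0.164101 / 0.259786 ≈ 0.632

With the extra evidence:
Sum P(warning light|·) weighted by the priors over both values of overheating coolant loop:
  P(warning light | low oil pressure) = 0.7129×0.82 + 0.97129×0.18
        = 0.584578 + 0.174832 = 0.759410
Configurations with overheating coolant loop contribute 0.174832, so
  P(overheating coolant loop | warning light, low oil pressure) = 0.174832 / 0.759410 ≈ 0.230
Conditioning on low oil pressure lowers the posterior on overheating coolant loop: the classic explaining-away effect in a common-effect structure.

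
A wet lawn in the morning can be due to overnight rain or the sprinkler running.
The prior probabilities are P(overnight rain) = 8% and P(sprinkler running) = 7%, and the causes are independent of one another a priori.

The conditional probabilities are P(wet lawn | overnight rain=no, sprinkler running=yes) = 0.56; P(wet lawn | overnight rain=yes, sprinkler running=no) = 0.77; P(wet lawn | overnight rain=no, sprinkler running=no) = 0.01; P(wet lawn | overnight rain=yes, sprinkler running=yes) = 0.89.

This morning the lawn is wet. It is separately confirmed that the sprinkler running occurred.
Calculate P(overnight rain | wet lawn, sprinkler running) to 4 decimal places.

P(wet lawn | sprinkler running) = 0.56·0.92 + 0.89·0.08 = 0.515200 + 0.071200 = 0.586400
The overnight rain-present share is 0.89·0.08 = 0.071200.
P(overnight rain | wet lawn, sprinkler running) = 0.071200 / 0.586400 ≈ 0.1214

P(overnight rain | wet lawn, sprinkler running) ≈ 0.1214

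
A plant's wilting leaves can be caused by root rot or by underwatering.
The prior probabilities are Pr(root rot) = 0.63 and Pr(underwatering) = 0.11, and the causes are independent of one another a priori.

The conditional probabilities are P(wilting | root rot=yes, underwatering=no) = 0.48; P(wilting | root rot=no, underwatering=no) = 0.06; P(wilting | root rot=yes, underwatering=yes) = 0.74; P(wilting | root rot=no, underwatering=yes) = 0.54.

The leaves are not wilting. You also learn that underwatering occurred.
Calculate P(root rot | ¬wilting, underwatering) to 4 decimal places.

Weight on root rot=true, given the evidence: 0.26*0.63 = 0.163800
Denominator P(¬wilting | underwatering): 0.46*0.37 + 0.26*0.63 = 0.334000
P(root rot | ¬wilting, underwatering) = 0.163800/0.334000 ≈ 0.4904

P(root rot | ¬wilting, underwatering) ≈ 0.4904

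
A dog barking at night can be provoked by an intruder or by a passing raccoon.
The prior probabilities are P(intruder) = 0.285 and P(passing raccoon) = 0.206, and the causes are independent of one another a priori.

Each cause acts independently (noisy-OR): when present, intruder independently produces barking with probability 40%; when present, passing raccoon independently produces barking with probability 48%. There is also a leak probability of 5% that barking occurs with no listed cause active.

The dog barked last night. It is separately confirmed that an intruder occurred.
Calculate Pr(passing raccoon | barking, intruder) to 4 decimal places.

Under noisy-OR, P(barking | causes) = 1 − (1−0.05)·∏(1−qᵢ) over the active causes.
P(barking | intruder) = 0.43×0.794 + 0.7036×0.206 = 0.341420 + 0.144942 = 0.486362
Of this, 0.144942 comes from 0.7036×0.206 (the passing raccoon=true cases).
P(passing raccoon | barking, intruder) = 0.144942 / 0.486362 ≈ 0.2980

Pr(passing raccoon | barking, intruder) ≈ 0.2980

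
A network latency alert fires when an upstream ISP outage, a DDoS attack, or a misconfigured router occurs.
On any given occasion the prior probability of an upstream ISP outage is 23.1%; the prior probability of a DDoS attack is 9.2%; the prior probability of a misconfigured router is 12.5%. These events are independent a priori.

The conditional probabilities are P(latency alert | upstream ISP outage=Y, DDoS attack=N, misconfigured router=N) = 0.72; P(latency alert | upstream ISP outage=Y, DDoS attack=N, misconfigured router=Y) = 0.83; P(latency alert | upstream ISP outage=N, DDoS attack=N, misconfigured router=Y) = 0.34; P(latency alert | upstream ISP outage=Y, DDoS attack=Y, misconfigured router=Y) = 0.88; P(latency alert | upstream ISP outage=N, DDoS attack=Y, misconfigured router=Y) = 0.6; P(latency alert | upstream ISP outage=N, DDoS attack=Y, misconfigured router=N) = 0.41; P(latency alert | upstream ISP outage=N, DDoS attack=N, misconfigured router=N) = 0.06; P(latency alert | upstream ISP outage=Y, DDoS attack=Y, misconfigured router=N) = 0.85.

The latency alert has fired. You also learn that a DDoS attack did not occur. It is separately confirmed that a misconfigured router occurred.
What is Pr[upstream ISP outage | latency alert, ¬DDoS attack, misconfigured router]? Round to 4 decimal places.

Weight on upstream ISP outage=true, given the evidence: 0.83*0.231 = 0.191730
The normalizing constant is 0.34*0.769 + 0.83*0.231 = 0.453190
Posterior = 0.191730 / 0.453190 ≈ 0.4231

Pr[upstream ISP outage | latency alert, ¬DDoS attack, misconfigured router] ≈ 0.4231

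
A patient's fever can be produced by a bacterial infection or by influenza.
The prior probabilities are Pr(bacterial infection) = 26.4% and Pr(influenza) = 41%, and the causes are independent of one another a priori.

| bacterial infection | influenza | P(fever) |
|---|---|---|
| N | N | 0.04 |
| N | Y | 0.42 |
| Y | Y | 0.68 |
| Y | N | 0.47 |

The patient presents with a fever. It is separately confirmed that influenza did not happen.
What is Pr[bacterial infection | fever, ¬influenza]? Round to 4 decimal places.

Pr[bacterial infection | fever, ¬influenza] ≈ 0.8082

For the numerator, keep only bacterial infection=true terms: 0.47·0.264 = 0.124080
Normalizer over all consistent configurations: 0.04·0.736 + 0.47·0.264 = 0.153520
Posterior = 0.124080 / 0.153520 ≈ 0.8082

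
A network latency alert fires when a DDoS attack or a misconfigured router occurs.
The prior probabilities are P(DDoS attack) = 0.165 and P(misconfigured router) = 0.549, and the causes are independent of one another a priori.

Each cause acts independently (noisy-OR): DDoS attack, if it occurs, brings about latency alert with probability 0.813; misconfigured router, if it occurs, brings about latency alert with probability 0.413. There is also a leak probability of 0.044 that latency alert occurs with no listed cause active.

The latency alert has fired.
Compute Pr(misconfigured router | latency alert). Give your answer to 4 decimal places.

Pr(misconfigured router | latency alert) ≈ 0.7842

Under noisy-OR, P(latency alert | causes) = 1 − (1−0.044)·∏(1−qᵢ) over the active causes.
Sum P(latency alert|·) weighted by the priors over the 4 (DDoS attack, misconfigured router) configurations:
  P(latency alert) = 0.044*0.835*0.451 + 0.438828*0.835*0.549 + 0.821228*0.165*0.451 + 0.895061*0.165*0.549
        = 0.016570 + 0.201165 + 0.061112 + 0.081079 = 0.359926
Keeping only the misconfigured router-present terms gives 0.282244, so
  P(misconfigured router | latency alert) = 0.282244 / 0.359926 ≈ 0.7842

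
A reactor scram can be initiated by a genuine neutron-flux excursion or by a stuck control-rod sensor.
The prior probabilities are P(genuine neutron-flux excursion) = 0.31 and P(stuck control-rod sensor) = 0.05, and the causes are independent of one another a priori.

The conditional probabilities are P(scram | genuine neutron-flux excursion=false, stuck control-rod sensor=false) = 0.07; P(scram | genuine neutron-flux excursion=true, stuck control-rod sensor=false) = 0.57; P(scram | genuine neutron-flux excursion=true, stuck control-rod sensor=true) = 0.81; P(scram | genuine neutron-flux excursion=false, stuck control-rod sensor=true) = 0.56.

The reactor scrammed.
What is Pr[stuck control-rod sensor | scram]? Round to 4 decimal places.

P(scram) = 0.07*0.69*0.95 + 0.56*0.69*0.05 + 0.57*0.31*0.95 + 0.81*0.31*0.05 = 0.045885 + 0.019320 + 0.167865 + 0.012555 = 0.245625
Restricting to configurations with stuck control-rod sensor present: 0.019320 + 0.012555 = 0.031875.
P(stuck control-rod sensor | scram) = 0.031875 / 0.245625 ≈ 0.1298

Pr[stuck control-rod sensor | scram] ≈ 0.1298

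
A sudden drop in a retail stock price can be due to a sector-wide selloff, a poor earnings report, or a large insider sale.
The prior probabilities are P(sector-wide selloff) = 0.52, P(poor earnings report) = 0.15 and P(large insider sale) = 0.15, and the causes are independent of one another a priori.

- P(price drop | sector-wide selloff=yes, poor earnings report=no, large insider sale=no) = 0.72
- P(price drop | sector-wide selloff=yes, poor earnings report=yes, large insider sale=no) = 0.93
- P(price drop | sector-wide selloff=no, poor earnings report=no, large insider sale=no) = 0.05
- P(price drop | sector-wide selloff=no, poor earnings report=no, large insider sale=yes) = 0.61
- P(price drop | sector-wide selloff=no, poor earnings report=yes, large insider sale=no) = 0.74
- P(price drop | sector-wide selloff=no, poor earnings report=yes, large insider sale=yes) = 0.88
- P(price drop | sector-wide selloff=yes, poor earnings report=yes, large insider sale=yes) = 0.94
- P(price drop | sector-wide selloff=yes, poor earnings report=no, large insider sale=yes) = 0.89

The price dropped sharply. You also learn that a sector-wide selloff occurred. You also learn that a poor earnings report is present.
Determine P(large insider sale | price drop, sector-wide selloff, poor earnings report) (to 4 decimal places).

By total probability over both values of large insider sale:
  P(price drop | sector-wide selloff, poor earnings report) = 0.93×0.85 + 0.94×0.15
        = 0.790500 + 0.141000 = 0.931500
Configurations with large insider sale contribute 0.141000, so
  P(large insider sale | price drop, sector-wide selloff, poor earnings report) = 0.141000 / 0.931500 ≈ 0.1514

P(large insider sale | price drop, sector-wide selloff, poor earnings report) ≈ 0.1514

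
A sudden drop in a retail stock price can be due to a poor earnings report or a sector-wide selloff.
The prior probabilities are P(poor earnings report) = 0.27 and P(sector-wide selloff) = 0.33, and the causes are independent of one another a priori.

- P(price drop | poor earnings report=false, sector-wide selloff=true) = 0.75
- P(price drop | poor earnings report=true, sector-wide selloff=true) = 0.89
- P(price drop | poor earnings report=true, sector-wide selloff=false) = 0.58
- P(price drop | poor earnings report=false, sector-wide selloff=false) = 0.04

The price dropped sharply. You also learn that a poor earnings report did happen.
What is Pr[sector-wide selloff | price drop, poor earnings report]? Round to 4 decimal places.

P(price drop | poor earnings report) = 0.58*0.67 + 0.89*0.33 = 0.388600 + 0.293700 = 0.682300
Restricting to configurations with sector-wide selloff present: 0.89*0.33 = 0.293700.
Hence the posterior is 0.293700/0.682300 ≈ 0.4305.

Pr[sector-wide selloff | price drop, poor earnings report] ≈ 0.4305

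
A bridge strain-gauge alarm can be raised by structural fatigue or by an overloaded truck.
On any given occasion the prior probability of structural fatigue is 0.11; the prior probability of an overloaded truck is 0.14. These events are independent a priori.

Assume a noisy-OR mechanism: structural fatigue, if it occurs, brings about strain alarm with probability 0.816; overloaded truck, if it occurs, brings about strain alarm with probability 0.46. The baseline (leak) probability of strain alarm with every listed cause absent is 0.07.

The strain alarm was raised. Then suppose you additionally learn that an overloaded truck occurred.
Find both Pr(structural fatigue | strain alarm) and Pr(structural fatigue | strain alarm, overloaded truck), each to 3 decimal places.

Pr(structural fatigue | strain alarm) ≈ 0.444; Pr(structural fatigue | strain alarm, overloaded truck) ≈ 0.184

Under noisy-OR, P(strain alarm | causes) = 1 − (1−0.07)·∏(1−qᵢ) over the active causes.
Weight on structural fatigue=true, given the evidence: 0.078412 + 0.013977 = 0.092389
Denominator P(strain alarm): 0.07·0.89·0.86 + 0.4978·0.89·0.14 + 0.82888·0.11·0.86 + 0.907595·0.11·0.14 = 0.207993
P(structural fatigue | strain alarm) = 0.092389/0.207993 ≈ 0.444

With the extra evidence:
P(strain alarm | overloaded truck) = 0.4978×0.89 + 0.907595×0.11 = 0.443042 + 0.099835 = 0.542877
Of this, 0.099835 comes from 0.907595×0.11 (the structural fatigue=true cases).
Hence the posterior is 0.099835/0.542877 ≈ 0.184.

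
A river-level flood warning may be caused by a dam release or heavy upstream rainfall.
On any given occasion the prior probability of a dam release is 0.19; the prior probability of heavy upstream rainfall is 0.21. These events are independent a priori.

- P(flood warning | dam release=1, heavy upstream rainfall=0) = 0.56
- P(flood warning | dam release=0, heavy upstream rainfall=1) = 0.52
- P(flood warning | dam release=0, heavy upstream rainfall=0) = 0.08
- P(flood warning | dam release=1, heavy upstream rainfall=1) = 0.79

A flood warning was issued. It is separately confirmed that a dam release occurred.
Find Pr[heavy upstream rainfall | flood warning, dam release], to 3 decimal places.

Pr[heavy upstream rainfall | flood warning, dam release] ≈ 0.273

Enumerate both values of heavy upstream rainfall and weight by the priors:
  P(flood warning | dam release) = 0.56·0.79 + 0.79·0.21
        = 0.442400 + 0.165900 = 0.608300
The terms with heavy upstream rainfall present sum to 0.165900, so
  P(heavy upstream rainfall | flood warning, dam release) = 0.165900 / 0.608300 ≈ 0.273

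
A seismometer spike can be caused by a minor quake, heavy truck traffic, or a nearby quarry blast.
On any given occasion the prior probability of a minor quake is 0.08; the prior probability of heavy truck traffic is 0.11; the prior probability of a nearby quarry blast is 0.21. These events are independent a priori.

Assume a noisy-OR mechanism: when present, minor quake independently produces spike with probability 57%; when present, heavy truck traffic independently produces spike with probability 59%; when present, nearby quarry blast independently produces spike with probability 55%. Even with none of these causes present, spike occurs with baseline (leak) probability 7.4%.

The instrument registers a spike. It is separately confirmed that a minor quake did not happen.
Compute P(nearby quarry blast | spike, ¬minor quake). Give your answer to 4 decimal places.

Under noisy-OR, P(spike | causes) = 1 − (1−0.074)·∏(1−qᵢ) over the active causes.
Weight on nearby quarry blast=true, given the evidence: 0.109019 + 0.019153 = 0.128172
Denominator P(spike | ¬minor quake): 0.074×0.89×0.79 + 0.5833×0.89×0.21 + 0.62034×0.11×0.79 + 0.829153×0.11×0.21 = 0.234109
P(nearby quarry blast | spike, ¬minor quake) = 0.128172/0.234109 ≈ 0.5475

P(nearby quarry blast | spike, ¬minor quake) ≈ 0.5475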